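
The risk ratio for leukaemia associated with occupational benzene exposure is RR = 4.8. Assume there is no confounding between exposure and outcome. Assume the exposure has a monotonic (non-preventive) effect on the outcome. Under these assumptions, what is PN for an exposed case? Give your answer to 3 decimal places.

Under exogeneity and monotonicity, PN = (RR − 1) / RR = 1 − 1/RR.
PN = (4.8 − 1) / 4.8 = 3.8 / 4.8 ≈ 0.7917

PN ≈ 0.792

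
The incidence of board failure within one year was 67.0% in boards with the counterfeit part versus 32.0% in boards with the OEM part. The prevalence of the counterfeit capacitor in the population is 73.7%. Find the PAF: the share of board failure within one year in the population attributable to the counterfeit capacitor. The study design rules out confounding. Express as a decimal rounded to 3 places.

PAF ≈ 0.446

p₁ = 0.67, p₀ = 0.32.
Overall risk P(Y=1) = π·p₁ + (1−π)·p₀ = 0.737×0.67 + 0.263×0.32 = 0.57795.
Under exogeneity, PAF = [P(Y=1) − p₀] / P(Y=1).
PAF = (0.57795 − 0.32) / 0.57795 ≈ 0.4463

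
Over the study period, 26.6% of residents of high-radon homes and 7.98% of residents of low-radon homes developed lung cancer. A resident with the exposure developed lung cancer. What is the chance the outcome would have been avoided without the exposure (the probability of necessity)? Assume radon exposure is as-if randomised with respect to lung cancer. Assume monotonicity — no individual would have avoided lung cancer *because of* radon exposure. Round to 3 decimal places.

PN ≈ 0.700

p₁ = 0.266, p₀ = 0.0798.
Under exogeneity and monotonicity, PN = (p₁ − p₀) / p₁.
PN = (0.266 − 0.0798) / 0.266 = 0.1862 / 0.266 ≈ 0.7000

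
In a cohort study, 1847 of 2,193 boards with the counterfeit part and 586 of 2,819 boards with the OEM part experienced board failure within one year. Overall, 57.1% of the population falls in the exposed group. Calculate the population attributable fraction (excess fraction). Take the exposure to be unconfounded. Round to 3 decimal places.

p₁ = P(outcome | exposed) = 1847/2193 = 0.84223
p₀ = P(outcome | unexposed) = 586/2819 = 0.20788
Overall risk P(Y=1) = π·p₁ + (1−π)·p₀ = 0.571×0.84223 + 0.429×0.20788 = 0.57009.
Under exogeneity, PAF = [P(Y=1) − p₀] / P(Y=1).
PAF = (0.57009 − 0.20788) / 0.57009 ≈ 0.6354

PAF ≈ 0.635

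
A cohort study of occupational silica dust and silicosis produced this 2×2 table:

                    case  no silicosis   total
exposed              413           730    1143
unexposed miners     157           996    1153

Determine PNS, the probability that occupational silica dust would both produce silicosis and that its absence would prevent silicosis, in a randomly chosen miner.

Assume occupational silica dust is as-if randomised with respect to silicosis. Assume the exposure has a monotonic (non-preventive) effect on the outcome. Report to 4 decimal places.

PNS ≈ 0.2252

p₁ = P(outcome | exposed) = 413/1143 = 0.36133
p₀ = P(outcome | unexposed) = 157/1153 = 0.13617
Under exogeneity and monotonicity, PNS = p₁ − p₀.
PNS = 0.36133 − 0.13617 = 0.22516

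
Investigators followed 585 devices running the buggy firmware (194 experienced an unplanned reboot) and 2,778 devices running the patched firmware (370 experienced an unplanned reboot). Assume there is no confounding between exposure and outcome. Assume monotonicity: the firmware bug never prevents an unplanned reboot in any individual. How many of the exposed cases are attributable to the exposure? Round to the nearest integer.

about 116 cases

p₁ = P(outcome | exposed) = 194/585 = 0.33162
p₀ = P(outcome | unexposed) = 370/2778 = 0.13319
PN = (p₁ − p₀)/p₁ = (0.33162 − 0.13319) / 0.33162 ≈ 0.59837.
Attributable cases ≈ PN × (exposed cases) = 0.59837 × 194 ≈ 116.08.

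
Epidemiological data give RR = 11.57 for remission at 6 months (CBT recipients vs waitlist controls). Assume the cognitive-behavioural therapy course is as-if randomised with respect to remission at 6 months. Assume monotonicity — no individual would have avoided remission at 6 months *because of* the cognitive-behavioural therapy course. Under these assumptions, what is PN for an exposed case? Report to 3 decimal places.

PN ≈ 0.914

Under exogeneity and monotonicity, PN = (RR − 1) / RR = 1 − 1/RR.
PN = (11.57 − 1) / 11.57 = 10.57 / 11.57 ≈ 0.9136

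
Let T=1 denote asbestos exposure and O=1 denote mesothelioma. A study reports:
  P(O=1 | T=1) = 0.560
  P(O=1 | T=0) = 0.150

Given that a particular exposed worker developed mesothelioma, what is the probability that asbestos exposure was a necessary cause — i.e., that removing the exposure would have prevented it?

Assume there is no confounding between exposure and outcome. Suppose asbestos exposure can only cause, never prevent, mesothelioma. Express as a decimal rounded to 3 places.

Let p₁ = 0.56, p₀ = 0.15.
Under exogeneity and monotonicity, PN = (p₁ − p₀) / p₁.
PN = (0.56 − 0.15) / 0.56 = 0.41 / 0.56 ≈ 0.7321

PN ≈ 0.732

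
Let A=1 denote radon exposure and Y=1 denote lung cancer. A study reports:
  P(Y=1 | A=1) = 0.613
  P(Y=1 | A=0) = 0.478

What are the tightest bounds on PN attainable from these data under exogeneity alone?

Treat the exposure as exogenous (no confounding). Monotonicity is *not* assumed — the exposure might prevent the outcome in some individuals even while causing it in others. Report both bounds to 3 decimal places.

Let p₁ = 0.613, p₀ = 0.478.
Under exogeneity alone the bounds on PN are max{0,(p₁−p₀)/p₁} ≤ PN ≤ min{1,(1−p₀)/p₁}.
  lower = (p₁ − p₀)/p₁ = 0.135 / 0.613 ≈ 0.2202
  upper = min{1, (1 − p₀)/p₁} = 0.522 / 0.613 ≈ 0.8515

0.220 ≤ PN ≤ 0.852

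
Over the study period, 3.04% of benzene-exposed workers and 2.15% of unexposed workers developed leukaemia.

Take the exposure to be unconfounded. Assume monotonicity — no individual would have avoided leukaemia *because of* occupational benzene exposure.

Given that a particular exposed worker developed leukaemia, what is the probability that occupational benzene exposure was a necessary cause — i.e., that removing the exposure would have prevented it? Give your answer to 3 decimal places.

PN ≈ 0.293

p₁ = 0.0304, p₀ = 0.0215.
Under exogeneity and monotonicity, PN = (p₁ − p₀) / p₁.
PN = (0.0304 − 0.0215) / 0.0304 = 0.0089 / 0.0304 ≈ 0.2928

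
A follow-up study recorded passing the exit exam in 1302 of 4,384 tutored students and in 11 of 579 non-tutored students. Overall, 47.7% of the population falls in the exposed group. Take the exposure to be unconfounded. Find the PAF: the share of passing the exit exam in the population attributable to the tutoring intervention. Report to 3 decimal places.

p₁ = P(outcome | exposed) = 1302/4384 = 0.29699
p₀ = P(outcome | unexposed) = 11/579 = 0.018998
Overall risk P(Y=1) = π·p₁ + (1−π)·p₀ = 0.477×0.29699 + 0.523×0.018998 = 0.1516.
Under exogeneity, PAF = [P(Y=1) − p₀] / P(Y=1).
PAF = (0.1516 − 0.018998) / 0.1516 ≈ 0.8747

PAF ≈ 0.875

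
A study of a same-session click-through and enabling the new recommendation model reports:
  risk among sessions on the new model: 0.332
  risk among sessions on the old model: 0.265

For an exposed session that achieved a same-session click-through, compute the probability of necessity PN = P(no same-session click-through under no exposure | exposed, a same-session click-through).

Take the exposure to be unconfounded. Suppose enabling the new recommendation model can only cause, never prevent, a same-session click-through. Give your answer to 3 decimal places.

Let p₁ = 0.332, p₀ = 0.265.
Under exogeneity and monotonicity, PN = (p₁ − p₀) / p₁.
PN = (0.332 − 0.265) / 0.332 = 0.067 / 0.332 ≈ 0.2018

PN ≈ 0.202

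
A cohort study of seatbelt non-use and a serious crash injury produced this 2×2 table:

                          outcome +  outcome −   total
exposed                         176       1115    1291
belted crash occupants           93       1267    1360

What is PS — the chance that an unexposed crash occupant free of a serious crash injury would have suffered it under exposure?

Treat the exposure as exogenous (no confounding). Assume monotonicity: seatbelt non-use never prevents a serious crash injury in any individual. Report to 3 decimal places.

p₁ = P(outcome | exposed) = 176/1291 = 0.13633
p₀ = P(outcome | unexposed) = 93/1360 = 0.068382
Under exogeneity and monotonicity, PS = (p₁ − p₀) / (1 − p₀).
PS = (0.13633 − 0.068382) / (1 − 0.068382) = 0.067946 / 0.93162 ≈ 0.0729

PS ≈ 0.073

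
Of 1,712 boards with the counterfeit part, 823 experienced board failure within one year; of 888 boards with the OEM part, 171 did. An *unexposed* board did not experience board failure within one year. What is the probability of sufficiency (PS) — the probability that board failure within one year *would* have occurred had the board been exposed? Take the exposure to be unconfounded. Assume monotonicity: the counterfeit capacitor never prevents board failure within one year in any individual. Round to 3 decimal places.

PS ≈ 0.357

p₁ = P(outcome | exposed) = 823/1712 = 0.48072
p₀ = P(outcome | unexposed) = 171/888 = 0.19257
Under exogeneity and monotonicity, PS = (p₁ − p₀) / (1 − p₀).
PS = (0.48072 − 0.19257) / (1 − 0.19257) = 0.28816 / 0.80743 ≈ 0.3569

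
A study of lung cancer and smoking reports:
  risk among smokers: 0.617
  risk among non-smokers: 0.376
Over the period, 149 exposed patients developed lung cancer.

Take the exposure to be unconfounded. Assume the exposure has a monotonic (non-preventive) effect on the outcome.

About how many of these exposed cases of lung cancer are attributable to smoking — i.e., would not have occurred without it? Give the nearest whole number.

Let p₁ = 0.617, p₀ = 0.376.
PN = (p₁ − p₀)/p₁ = (0.617 − 0.376) / 0.617 ≈ 0.39060.
Attributable cases ≈ PN × (exposed cases) = 0.39060 × 149 ≈ 58.20.

about 58 cases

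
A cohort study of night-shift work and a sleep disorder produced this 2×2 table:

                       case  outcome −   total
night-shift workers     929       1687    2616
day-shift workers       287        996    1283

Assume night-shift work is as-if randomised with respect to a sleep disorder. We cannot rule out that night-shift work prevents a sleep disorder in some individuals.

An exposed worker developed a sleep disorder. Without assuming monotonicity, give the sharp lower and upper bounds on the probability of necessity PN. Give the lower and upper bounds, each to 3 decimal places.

p₁ = P(outcome | exposed) = 929/2616 = 0.35512
p₀ = P(outcome | unexposed) = 287/1283 = 0.22369
Under exogeneity alone the bounds on PN are max{0,(p₁−p₀)/p₁} ≤ PN ≤ min{1,(1−p₀)/p₁}.
  lower = (p₁ − p₀)/p₁ = 0.13143 / 0.35512 ≈ 0.3701
  upper = min{1, (1 − p₀)/p₁} = 0.77631 / 0.35512 ≈ 2.1860 → capped at 1

0.370 ≤ PN ≤ 1.000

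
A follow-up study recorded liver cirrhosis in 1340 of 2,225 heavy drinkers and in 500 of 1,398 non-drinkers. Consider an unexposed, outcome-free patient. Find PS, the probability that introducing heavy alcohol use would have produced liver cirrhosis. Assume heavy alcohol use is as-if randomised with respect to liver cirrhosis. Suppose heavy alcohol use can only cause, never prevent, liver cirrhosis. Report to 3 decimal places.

PS ≈ 0.381

p₁ = P(outcome | exposed) = 1340/2225 = 0.60225
p₀ = P(outcome | unexposed) = 500/1398 = 0.35765
Under exogeneity and monotonicity, PS = (p₁ − p₀) / (1 − p₀).
PS = (0.60225 − 0.35765) / (1 − 0.35765) = 0.24459 / 0.64235 ≈ 0.3808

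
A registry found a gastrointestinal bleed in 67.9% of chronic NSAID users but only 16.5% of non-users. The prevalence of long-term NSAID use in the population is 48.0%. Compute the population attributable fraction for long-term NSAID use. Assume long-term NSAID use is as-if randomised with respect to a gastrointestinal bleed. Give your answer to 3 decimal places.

p₁ = 0.679, p₀ = 0.165.
Overall risk P(Y=1) = π·p₁ + (1−π)·p₀ = 0.48×0.679 + 0.52×0.165 = 0.41172.
Under exogeneity, PAF = [P(Y=1) − p₀] / P(Y=1).
PAF = (0.41172 − 0.165) / 0.41172 ≈ 0.5992

PAF ≈ 0.599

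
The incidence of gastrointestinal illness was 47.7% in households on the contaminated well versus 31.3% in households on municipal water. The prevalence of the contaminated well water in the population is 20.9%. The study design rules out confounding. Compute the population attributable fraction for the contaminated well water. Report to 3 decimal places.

PAF ≈ 0.099

p₁ = 0.477, p₀ = 0.313.
Overall risk P(Y=1) = π·p₁ + (1−π)·p₀ = 0.209×0.477 + 0.791×0.313 = 0.34728.
Under exogeneity, PAF = [P(Y=1) − p₀] / P(Y=1).
PAF = (0.34728 − 0.313) / 0.34728 ≈ 0.0987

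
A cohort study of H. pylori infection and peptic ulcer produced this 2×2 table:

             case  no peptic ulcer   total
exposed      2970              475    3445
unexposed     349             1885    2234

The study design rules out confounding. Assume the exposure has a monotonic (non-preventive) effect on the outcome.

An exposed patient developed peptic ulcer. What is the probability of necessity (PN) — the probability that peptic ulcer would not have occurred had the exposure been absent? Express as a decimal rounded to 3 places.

PN ≈ 0.819

p₁ = P(outcome | exposed) = 2970/3445 = 0.86212
p₀ = P(outcome | unexposed) = 349/2234 = 0.15622
Under exogeneity and monotonicity, PN = (p₁ − p₀)/p₁.
PN = (0.86212 − 0.15622) / 0.86212 ≈ 0.8188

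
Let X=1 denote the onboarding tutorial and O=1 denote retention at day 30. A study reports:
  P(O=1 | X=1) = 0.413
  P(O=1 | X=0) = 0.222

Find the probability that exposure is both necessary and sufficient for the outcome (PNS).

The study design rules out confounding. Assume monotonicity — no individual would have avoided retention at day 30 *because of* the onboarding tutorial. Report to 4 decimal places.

Let p₁ = 0.413, p₀ = 0.222.
Under exogeneity and monotonicity, PNS = p₁ − p₀.
PNS = 0.413 − 0.222 = 0.191

PNS ≈ 0.1910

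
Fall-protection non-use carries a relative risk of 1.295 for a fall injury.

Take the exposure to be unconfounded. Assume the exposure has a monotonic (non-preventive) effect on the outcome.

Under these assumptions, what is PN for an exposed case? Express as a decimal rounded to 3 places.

PN ≈ 0.228

Under exogeneity and monotonicity, PN = (RR − 1) / RR = 1 − 1/RR.
PN = (1.295 − 1) / 1.295 = 0.295 / 1.295 ≈ 0.2278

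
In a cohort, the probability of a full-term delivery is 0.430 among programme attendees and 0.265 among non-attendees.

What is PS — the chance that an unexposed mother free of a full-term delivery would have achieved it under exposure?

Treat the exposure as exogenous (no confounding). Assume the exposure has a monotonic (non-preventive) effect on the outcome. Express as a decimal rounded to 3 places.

Let p₁ = 0.43, p₀ = 0.265.
Under exogeneity and monotonicity, PS = (p₁ − p₀) / (1 − p₀).
PS = (0.43 − 0.265) / (1 − 0.265) = 0.165 / 0.735 ≈ 0.2245

PS ≈ 0.224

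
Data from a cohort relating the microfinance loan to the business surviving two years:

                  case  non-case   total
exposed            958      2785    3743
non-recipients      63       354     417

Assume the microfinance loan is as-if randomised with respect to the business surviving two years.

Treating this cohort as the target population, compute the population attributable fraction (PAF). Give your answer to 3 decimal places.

PAF ≈ 0.384

p₁ = P(outcome | exposed) = 958/3743 = 0.25594
p₀ = P(outcome | unexposed) = 63/417 = 0.15108
Exposure prevalence π = 3743/4160 = 0.89976; overall risk P(Y=1) = 0.24543.
Under exogeneity, PAF = [P(Y=1) − p₀]/P(Y=1).
PAF = (0.24543 − 0.15108) / 0.24543 ≈ 0.3844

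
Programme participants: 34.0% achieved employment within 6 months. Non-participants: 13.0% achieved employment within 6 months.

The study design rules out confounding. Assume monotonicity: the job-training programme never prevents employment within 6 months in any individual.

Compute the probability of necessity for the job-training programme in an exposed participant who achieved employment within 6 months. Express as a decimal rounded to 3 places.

PN ≈ 0.618

p₁ = 0.34, p₀ = 0.13.
Under exogeneity and monotonicity, PN = (p₁ − p₀) / p₁.
PN = (0.34 − 0.13) / 0.34 = 0.21 / 0.34 ≈ 0.6176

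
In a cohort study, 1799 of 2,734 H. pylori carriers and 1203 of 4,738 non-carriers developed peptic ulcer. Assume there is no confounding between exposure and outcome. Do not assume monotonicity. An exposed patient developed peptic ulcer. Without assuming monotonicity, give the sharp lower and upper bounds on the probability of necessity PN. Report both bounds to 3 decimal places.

p₁ = P(outcome | exposed) = 1799/2734 = 0.65801
p₀ = P(outcome | unexposed) = 1203/4738 = 0.2539
Under exogeneity alone the bounds on PN are max{0,(p₁−p₀)/p₁} ≤ PN ≤ min{1,(1−p₀)/p₁}.
  lower = (p₁ − p₀)/p₁ = 0.40411 / 0.65801 ≈ 0.6141
  upper = min{1, (1 − p₀)/p₁} = 0.7461 / 0.65801 ≈ 1.1339 → capped at 1

0.614 ≤ PN ≤ 1.000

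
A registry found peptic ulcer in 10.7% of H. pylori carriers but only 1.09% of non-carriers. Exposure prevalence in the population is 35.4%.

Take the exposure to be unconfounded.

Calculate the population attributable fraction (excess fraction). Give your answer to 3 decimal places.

p₁ = 0.107, p₀ = 0.0109.
Overall risk P(Y=1) = π·p₁ + (1−π)·p₀ = 0.354×0.107 + 0.646×0.0109 = 0.044919.
Under exogeneity, PAF = [P(Y=1) − p₀] / P(Y=1).
PAF = (0.044919 − 0.0109) / 0.044919 ≈ 0.7573

PAF ≈ 0.757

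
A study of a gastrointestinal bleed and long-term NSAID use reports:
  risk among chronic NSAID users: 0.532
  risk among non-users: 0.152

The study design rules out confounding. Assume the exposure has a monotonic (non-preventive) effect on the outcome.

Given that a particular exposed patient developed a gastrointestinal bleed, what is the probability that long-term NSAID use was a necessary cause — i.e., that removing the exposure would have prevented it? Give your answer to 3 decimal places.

PN ≈ 0.714

Let p₁ = 0.532, p₀ = 0.152.
Under exogeneity and monotonicity, PN = (p₁ − p₀) / p₁.
PN = (0.532 − 0.152) / 0.532 = 0.38 / 0.532 ≈ 0.7143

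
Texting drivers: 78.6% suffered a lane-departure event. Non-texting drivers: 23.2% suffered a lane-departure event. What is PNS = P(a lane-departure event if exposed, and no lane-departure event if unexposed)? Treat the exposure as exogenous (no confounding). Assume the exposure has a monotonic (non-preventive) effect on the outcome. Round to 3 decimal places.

PNS ≈ 0.554

p₁ = 0.786, p₀ = 0.232.
Under exogeneity and monotonicity, PNS = p₁ − p₀.
PNS = 0.786 − 0.232 = 0.554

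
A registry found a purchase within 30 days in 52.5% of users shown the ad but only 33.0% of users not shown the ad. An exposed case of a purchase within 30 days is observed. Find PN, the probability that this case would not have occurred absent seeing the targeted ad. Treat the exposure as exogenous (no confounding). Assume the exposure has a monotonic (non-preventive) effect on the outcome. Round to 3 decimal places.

PN ≈ 0.371

p₁ = 0.525, p₀ = 0.33.
Under exogeneity and monotonicity, PN = (p₁ − p₀) / p₁.
PN = (0.525 − 0.33) / 0.525 = 0.195 / 0.525 ≈ 0.3714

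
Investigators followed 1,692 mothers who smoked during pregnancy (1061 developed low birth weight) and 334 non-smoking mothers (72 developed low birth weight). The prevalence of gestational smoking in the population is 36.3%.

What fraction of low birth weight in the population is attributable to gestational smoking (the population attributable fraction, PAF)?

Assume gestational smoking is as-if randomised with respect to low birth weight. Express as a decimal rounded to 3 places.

p₁ = P(outcome | exposed) = 1061/1692 = 0.62707
p₀ = P(outcome | unexposed) = 72/334 = 0.21557
Overall risk P(Y=1) = π·p₁ + (1−π)·p₀ = 0.363×0.62707 + 0.637×0.21557 = 0.36494.
Under exogeneity, PAF = [P(Y=1) − p₀] / P(Y=1).
PAF = (0.36494 − 0.21557) / 0.36494 ≈ 0.4093

PAF ≈ 0.409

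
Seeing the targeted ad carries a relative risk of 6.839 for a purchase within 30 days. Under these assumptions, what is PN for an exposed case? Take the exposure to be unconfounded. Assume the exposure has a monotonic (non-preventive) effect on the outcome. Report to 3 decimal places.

Under exogeneity and monotonicity, PN = (RR − 1) / RR = 1 − 1/RR.
PN = (6.839 − 1) / 6.839 = 5.839 / 6.839 ≈ 0.8538

PN ≈ 0.854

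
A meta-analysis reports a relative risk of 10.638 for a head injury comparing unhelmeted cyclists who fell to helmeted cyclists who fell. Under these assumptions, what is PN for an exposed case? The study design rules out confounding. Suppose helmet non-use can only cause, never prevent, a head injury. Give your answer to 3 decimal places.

Under exogeneity and monotonicity, PN = (RR − 1) / RR = 1 − 1/RR.
PN = (10.638 − 1) / 10.638 = 9.638 / 10.638 ≈ 0.9060

PN ≈ 0.906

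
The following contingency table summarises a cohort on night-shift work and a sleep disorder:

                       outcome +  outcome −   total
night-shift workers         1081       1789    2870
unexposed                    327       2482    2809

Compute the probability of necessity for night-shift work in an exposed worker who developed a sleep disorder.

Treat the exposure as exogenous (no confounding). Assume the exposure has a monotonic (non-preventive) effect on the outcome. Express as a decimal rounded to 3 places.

p₁ = P(outcome | exposed) = 1081/2870 = 0.37666
p₀ = P(outcome | unexposed) = 327/2809 = 0.11641
Under exogeneity and monotonicity, PN = (p₁ − p₀)/p₁.
PN = (0.37666 − 0.11641) / 0.37666 ≈ 0.6909

PN ≈ 0.691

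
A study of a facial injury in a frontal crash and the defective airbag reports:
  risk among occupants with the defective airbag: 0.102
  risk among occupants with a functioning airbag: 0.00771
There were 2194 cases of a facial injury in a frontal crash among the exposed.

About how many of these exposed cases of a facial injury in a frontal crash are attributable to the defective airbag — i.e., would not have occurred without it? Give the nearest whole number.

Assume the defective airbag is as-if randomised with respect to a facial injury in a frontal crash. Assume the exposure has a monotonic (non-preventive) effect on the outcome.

Let p₁ = 0.102, p₀ = 0.00771.
PN = (p₁ − p₀)/p₁ = (0.102 − 0.00771) / 0.102 ≈ 0.92441.
Attributable cases ≈ PN × (exposed cases) = 0.92441 × 2194 ≈ 2028.16.

about 2028 cases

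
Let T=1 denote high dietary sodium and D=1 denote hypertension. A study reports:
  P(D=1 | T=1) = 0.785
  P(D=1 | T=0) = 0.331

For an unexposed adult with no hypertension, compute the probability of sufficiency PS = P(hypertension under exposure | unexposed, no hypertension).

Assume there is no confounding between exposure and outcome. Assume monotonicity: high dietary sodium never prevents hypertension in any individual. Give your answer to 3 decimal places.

PS ≈ 0.679

Let p₁ = 0.785, p₀ = 0.331.
Under exogeneity and monotonicity, PS = (p₁ − p₀) / (1 − p₀).
PS = (0.785 − 0.331) / (1 − 0.331) = 0.454 / 0.669 ≈ 0.6786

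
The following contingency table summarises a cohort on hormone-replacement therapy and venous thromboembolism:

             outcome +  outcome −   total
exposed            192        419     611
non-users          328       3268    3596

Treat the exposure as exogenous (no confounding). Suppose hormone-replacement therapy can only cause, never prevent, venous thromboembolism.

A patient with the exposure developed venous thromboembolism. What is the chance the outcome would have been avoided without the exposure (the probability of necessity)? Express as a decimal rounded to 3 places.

PN ≈ 0.710

p₁ = P(outcome | exposed) = 192/611 = 0.31424
p₀ = P(outcome | unexposed) = 328/3596 = 0.091212
Under exogeneity and monotonicity, PN = (p₁ − p₀) / p₁.
PN = (0.31424 − 0.091212) / 0.31424 = 0.22303 / 0.31424 ≈ 0.7097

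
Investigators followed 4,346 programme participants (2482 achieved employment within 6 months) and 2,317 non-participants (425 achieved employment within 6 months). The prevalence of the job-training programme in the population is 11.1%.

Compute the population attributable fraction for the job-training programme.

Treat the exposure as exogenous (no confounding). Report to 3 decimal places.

PAF ≈ 0.190

p₁ = P(outcome | exposed) = 2482/4346 = 0.5711
p₀ = P(outcome | unexposed) = 425/2317 = 0.18343
Overall risk P(Y=1) = π·p₁ + (1−π)·p₀ = 0.111×0.5711 + 0.889×0.18343 = 0.22646.
Under exogeneity, PAF = [P(Y=1) − p₀] / P(Y=1).
PAF = (0.22646 − 0.18343) / 0.22646 ≈ 0.1900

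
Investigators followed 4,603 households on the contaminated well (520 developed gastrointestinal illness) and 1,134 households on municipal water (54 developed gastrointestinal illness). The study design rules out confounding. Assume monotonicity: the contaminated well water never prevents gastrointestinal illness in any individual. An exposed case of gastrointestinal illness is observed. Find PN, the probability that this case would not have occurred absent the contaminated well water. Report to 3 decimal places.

p₁ = P(outcome | exposed) = 520/4603 = 0.11297
p₀ = P(outcome | unexposed) = 54/1134 = 0.047619
Under exogeneity and monotonicity, PN = (p₁ − p₀) / p₁.
PN = (0.11297 − 0.047619) / 0.11297 = 0.065351 / 0.11297 ≈ 0.5785

PN ≈ 0.578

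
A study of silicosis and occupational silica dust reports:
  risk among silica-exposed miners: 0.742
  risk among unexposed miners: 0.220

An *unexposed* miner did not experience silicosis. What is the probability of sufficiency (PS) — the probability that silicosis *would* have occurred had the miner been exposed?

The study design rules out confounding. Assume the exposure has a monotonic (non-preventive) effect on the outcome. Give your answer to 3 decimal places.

Let p₁ = 0.742, p₀ = 0.22.
Under exogeneity and monotonicity, PS = (p₁ − p₀) / (1 − p₀).
PS = (0.742 − 0.22) / (1 − 0.22) = 0.522 / 0.78 ≈ 0.6692

PS ≈ 0.669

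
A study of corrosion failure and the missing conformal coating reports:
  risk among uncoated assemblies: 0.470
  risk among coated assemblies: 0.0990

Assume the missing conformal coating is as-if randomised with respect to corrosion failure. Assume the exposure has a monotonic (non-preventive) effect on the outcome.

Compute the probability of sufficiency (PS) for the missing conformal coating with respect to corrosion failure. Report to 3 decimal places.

PS ≈ 0.412

Let p₁ = 0.47, p₀ = 0.099.
Under exogeneity and monotonicity, PS = (p₁ − p₀) / (1 − p₀).
PS = (0.47 − 0.099) / (1 − 0.099) = 0.371 / 0.901 ≈ 0.4118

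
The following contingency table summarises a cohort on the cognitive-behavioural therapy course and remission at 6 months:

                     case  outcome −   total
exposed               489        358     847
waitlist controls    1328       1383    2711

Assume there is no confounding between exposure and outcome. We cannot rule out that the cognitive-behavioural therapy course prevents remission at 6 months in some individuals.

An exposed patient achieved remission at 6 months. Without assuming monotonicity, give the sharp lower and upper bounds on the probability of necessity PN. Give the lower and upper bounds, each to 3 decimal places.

0.152 ≤ PN ≤ 0.884

p₁ = P(outcome | exposed) = 489/847 = 0.57733
p₀ = P(outcome | unexposed) = 1328/2711 = 0.48986
Under exogeneity alone the bounds on PN are max{0,(p₁−p₀)/p₁} ≤ PN ≤ min{1,(1−p₀)/p₁}.
  lower = (p₁ − p₀)/p₁ = 0.087476 / 0.57733 ≈ 0.1515
  upper = min{1, (1 − p₀)/p₁} = 0.51014 / 0.57733 ≈ 0.8836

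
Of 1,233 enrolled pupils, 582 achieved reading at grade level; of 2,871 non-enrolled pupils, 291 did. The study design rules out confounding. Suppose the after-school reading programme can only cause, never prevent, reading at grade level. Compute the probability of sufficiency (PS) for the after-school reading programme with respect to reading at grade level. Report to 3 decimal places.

p₁ = P(outcome | exposed) = 582/1233 = 0.47202
p₀ = P(outcome | unexposed) = 291/2871 = 0.10136
Under exogeneity and monotonicity, PS = (p₁ − p₀) / (1 − p₀).
PS = (0.47202 − 0.10136) / (1 − 0.10136) = 0.37066 / 0.89864 ≈ 0.4125

PS ≈ 0.412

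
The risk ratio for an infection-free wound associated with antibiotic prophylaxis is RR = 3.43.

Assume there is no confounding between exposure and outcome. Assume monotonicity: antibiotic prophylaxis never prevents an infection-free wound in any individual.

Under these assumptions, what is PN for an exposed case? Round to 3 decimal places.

Under exogeneity and monotonicity, PN = (RR − 1) / RR = 1 − 1/RR.
PN = (3.43 − 1) / 3.43 = 2.43 / 3.43 ≈ 0.7085

PN ≈ 0.708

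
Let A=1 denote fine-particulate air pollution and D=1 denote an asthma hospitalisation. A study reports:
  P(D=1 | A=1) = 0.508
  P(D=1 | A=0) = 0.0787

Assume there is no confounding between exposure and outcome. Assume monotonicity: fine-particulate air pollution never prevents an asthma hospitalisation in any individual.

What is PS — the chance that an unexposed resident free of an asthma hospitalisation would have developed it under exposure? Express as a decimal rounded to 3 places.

PS ≈ 0.466

Let p₁ = 0.508, p₀ = 0.0787.
Under exogeneity and monotonicity, PS = (p₁ − p₀) / (1 − p₀).
PS = (0.508 − 0.0787) / (1 − 0.0787) = 0.4293 / 0.9213 ≈ 0.4660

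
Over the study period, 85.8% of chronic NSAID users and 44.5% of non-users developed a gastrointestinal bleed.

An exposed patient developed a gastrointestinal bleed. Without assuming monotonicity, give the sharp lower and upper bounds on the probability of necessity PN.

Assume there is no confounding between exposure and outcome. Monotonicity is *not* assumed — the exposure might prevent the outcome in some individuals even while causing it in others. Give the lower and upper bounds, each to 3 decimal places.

0.481 ≤ PN ≤ 0.647

p₁ = 0.858, p₀ = 0.445.
Under exogeneity alone the bounds on PN are max{0,(p₁−p₀)/p₁} ≤ PN ≤ min{1,(1−p₀)/p₁}.
  lower = (p₁ − p₀)/p₁ = 0.413 / 0.858 ≈ 0.4814
  upper = min{1, (1 − p₀)/p₁} = 0.555 / 0.858 ≈ 0.6469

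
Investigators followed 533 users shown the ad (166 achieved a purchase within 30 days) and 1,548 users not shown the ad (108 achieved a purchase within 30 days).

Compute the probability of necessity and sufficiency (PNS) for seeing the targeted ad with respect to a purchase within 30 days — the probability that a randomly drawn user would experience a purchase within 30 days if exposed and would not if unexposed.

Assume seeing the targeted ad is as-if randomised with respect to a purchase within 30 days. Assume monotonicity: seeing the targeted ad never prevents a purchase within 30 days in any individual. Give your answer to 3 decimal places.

PNS ≈ 0.242

p₁ = P(outcome | exposed) = 166/533 = 0.31144
p₀ = P(outcome | unexposed) = 108/1548 = 0.069767
Under exogeneity and monotonicity, PNS = p₁ − p₀.
PNS = 0.31144 − 0.069767 = 0.24168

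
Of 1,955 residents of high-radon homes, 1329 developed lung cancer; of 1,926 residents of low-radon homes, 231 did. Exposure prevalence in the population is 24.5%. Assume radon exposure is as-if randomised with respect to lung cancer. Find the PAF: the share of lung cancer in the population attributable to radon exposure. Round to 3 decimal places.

p₁ = P(outcome | exposed) = 1329/1955 = 0.6798
p₀ = P(outcome | unexposed) = 231/1926 = 0.11994
Overall risk P(Y=1) = π·p₁ + (1−π)·p₀ = 0.245×0.6798 + 0.755×0.11994 = 0.2571.
Under exogeneity, PAF = [P(Y=1) − p₀] / P(Y=1).
PAF = (0.2571 − 0.11994) / 0.2571 ≈ 0.5335

PAF ≈ 0.534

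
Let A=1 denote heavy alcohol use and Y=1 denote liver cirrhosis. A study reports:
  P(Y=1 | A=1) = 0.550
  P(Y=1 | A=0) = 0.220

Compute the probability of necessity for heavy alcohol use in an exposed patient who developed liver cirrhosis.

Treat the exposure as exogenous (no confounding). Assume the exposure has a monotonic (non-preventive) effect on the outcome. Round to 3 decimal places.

PN ≈ 0.600

Let p₁ = 0.55, p₀ = 0.22.
Under exogeneity and monotonicity, PN = (p₁ − p₀) / p₁.
PN = (0.55 − 0.22) / 0.55 = 0.33 / 0.55 ≈ 0.6000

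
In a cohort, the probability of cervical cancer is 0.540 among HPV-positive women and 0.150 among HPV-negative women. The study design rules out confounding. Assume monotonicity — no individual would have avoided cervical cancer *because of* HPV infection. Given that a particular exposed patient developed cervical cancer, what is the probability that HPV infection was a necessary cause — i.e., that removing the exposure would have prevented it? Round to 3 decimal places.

PN ≈ 0.722

Let p₁ = 0.54, p₀ = 0.15.
Under exogeneity and monotonicity, PN = (p₁ − p₀) / p₁.
PN = (0.54 − 0.15) / 0.54 = 0.39 / 0.54 ≈ 0.7222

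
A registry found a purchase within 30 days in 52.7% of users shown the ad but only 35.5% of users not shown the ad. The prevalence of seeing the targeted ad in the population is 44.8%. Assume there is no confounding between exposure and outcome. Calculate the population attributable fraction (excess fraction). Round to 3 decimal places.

PAF ≈ 0.178

p₁ = 0.527, p₀ = 0.355.
Overall risk P(Y=1) = π·p₁ + (1−π)·p₀ = 0.448×0.527 + 0.552×0.355 = 0.43206.
Under exogeneity, PAF = [P(Y=1) − p₀] / P(Y=1).
PAF = (0.43206 − 0.355) / 0.43206 ≈ 0.1783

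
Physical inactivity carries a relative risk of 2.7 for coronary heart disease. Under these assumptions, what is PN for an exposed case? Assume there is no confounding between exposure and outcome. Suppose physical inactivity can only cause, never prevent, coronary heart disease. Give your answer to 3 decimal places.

Under exogeneity and monotonicity, PN = (RR − 1) / RR = 1 − 1/RR.
PN = (2.7 − 1) / 2.7 = 1.7 / 2.7 ≈ 0.6296

PN ≈ 0.630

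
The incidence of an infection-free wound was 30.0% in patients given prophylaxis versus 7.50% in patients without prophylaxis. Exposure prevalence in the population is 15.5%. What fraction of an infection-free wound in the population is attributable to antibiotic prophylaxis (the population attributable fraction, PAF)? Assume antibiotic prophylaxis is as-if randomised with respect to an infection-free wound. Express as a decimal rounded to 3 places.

p₁ = 0.3, p₀ = 0.075.
Overall risk P(Y=1) = π·p₁ + (1−π)·p₀ = 0.155×0.3 + 0.845×0.075 = 0.10988.
Under exogeneity, PAF = [P(Y=1) − p₀] / P(Y=1).
PAF = (0.10988 − 0.075) / 0.10988 ≈ 0.3174

PAF ≈ 0.317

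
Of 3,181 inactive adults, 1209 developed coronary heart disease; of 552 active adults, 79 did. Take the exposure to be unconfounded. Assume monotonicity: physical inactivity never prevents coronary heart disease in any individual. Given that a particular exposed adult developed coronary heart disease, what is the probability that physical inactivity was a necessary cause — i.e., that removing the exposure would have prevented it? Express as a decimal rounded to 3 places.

p₁ = P(outcome | exposed) = 1209/3181 = 0.38007
p₀ = P(outcome | unexposed) = 79/552 = 0.14312
Under exogeneity and monotonicity, PN = (p₁ − p₀) / p₁.
PN = (0.38007 − 0.14312) / 0.38007 = 0.23695 / 0.38007 ≈ 0.6234

PN ≈ 0.623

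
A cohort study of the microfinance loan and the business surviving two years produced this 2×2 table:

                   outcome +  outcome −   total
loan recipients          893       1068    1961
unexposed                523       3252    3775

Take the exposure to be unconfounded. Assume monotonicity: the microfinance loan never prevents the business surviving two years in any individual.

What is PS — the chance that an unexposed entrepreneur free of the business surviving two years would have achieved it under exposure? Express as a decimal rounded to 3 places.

p₁ = P(outcome | exposed) = 893/1961 = 0.45538
p₀ = P(outcome | unexposed) = 523/3775 = 0.13854
Under exogeneity and monotonicity, PS = (p₁ − p₀)/(1 − p₀).
PS = (0.45538 − 0.13854) / 0.86146 ≈ 0.3678

PS ≈ 0.368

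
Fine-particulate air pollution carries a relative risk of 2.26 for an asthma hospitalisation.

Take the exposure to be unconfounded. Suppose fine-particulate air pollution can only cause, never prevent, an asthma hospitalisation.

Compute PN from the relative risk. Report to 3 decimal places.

Under exogeneity and monotonicity, PN = (RR − 1) / RR = 1 − 1/RR.
PN = (2.26 − 1) / 2.26 = 1.26 / 2.26 ≈ 0.5575

PN ≈ 0.558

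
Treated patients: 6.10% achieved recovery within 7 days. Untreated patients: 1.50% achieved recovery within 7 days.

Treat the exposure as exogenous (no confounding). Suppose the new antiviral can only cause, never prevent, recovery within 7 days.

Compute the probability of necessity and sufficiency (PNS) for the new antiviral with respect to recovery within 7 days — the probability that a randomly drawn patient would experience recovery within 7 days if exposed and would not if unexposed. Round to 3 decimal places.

PNS ≈ 0.046

p₁ = 0.061, p₀ = 0.015.
Under exogeneity and monotonicity, PNS = p₁ − p₀.
PNS = 0.061 − 0.015 = 0.046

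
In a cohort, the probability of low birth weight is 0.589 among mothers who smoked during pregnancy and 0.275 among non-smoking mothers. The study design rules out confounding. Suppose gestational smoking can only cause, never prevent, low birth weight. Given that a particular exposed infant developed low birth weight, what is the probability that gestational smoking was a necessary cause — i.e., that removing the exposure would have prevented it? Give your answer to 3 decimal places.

PN ≈ 0.533

Let p₁ = 0.589, p₀ = 0.275.
Under exogeneity and monotonicity, PN = (p₁ − p₀) / p₁.
PN = (0.589 − 0.275) / 0.589 = 0.314 / 0.589 ≈ 0.5331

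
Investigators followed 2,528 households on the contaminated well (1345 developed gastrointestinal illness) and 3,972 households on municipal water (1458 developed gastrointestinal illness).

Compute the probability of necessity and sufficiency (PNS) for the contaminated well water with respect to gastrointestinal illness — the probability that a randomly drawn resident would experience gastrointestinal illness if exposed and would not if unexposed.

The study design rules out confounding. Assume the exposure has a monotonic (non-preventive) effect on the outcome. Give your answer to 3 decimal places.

PNS ≈ 0.165

p₁ = P(outcome | exposed) = 1345/2528 = 0.53204
p₀ = P(outcome | unexposed) = 1458/3972 = 0.36707
Under exogeneity and monotonicity, PNS = p₁ − p₀.
PNS = 0.53204 − 0.36707 = 0.16497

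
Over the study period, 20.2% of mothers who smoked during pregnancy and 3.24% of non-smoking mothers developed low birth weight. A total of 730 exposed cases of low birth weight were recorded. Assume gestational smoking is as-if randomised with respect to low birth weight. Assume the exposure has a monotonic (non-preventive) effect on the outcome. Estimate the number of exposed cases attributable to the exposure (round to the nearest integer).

p₁ = 0.202, p₀ = 0.0324.
PN = (p₁ − p₀)/p₁ = (0.202 − 0.0324) / 0.202 ≈ 0.83960.
Attributable cases ≈ PN × (exposed cases) = 0.83960 × 730 ≈ 612.91.

about 613 cases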